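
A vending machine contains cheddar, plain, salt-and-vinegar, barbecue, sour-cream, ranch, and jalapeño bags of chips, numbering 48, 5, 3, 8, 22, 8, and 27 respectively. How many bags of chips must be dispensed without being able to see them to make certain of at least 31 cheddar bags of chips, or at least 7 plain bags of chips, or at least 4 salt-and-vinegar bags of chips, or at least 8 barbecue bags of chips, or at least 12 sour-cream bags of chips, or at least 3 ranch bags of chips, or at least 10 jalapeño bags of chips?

Each of the 7 flavors has its own threshold; avoid all of them simultaneously.
The worst case stops just short of every target: 30 cheddar, all 5 plain, 3 salt-and-vinegar, 7 barbecue, 11 sour-cream, 2 ranch, 9 jalapeño — 30 + 5 + 3 + 7 + 11 + 2 + 9 = 67 bags of chips.
One more bag of chips must push some flavor to its target, so 67 + 1 = 68.

68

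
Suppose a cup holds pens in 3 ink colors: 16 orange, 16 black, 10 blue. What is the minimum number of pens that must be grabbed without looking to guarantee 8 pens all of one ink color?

Treat the 3 ink colors as pigeonholes.
The worst case takes 7 pens of each ink color without reaching 8 of any: 3 × 7 = 21.
The next pen must bring some ink color to 8, so 21 + 1 = 22.

22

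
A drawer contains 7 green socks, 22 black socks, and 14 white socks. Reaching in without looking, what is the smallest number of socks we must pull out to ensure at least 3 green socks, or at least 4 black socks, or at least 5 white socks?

The worst case stops just short of every target: 2 green, 3 black, 4 white — 2 + 3 + 4 = 9 socks.
One more sock must push some color to its target, so 9 + 1 = 10.

10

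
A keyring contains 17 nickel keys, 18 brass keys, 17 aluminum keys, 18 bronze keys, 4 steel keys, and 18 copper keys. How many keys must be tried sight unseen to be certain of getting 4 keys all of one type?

The worst case takes 3 keys of each type without reaching 4 of any: 6 × 3 = 18.
The next key must bring some type to 4, so 18 + 1 = 19.

19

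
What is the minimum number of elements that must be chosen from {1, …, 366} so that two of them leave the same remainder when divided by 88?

89

Group the integers by remainder mod 88; there are 88 residue classes, each nonempty in this range.
Choosing one from each class (88 integers) avoids any shared remainder.
One more choice must repeat a class, so two differ by a multiple of 88. Hence 88 + 1 = 89.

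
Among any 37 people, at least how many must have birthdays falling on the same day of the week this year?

If each of the 7 days of the week held at most 5, the total would be at most 7 × 5 = 35 < 37, a contradiction.
So at least one holds ⌈37/7⌉ = 6.

6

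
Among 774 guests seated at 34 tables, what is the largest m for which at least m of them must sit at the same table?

23

The 774 guests fall into 34 tables.
If each of the 34 tables held at most 22, the total would be at most 34 × 22 = 748 < 774, a contradiction.
So at least one holds ⌈774/34⌉ = 23.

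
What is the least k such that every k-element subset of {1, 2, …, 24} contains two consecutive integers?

13

Partition {1, …, 24} into 12 pairs: {1,2}, {3,4}, …, {23,24}.
Choosing 12 integers — say the 12 even numbers 2, 4, …, 24 — takes one from each pair and avoids the property.
Choosing 13 forces two into the same pair by pigeonhole, and those are consecutive. So 13.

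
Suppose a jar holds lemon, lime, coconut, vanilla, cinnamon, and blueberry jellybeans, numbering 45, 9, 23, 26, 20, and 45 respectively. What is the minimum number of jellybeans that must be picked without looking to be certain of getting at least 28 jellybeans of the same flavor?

Treat the 6 flavors as pigeonholes.
In the worst case we take at most 27 of each flavor, but all 9 lime, all 23 coconut, all 26 vanilla, and all 20 cinnamon (fewer than 27), giving 27 + 9 + 23 + 26 + 20 + 27 = 132.
One more jellybean then forces some flavor to 28, so 132 + 1 = 133.

133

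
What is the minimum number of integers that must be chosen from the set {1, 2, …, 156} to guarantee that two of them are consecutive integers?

Partition {1, …, 156} into 78 pairs: {1,2}, {3,4}, …, {155,156}.
Choosing 78 integers — say the 78 even numbers 2, 4, …, 156 — takes one from each pair and avoids the property.
Choosing 79 forces two into the same pair by pigeonhole, and those are consecutive. So 79.

79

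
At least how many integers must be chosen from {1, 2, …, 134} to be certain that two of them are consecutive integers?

68

Partition {1, …, 134} into 67 pairs: {1,2}, {3,4}, …, {133,134}.
Choosing 67 integers — say the 67 even numbers 2, 4, …, 134 — takes one from each pair and avoids the property.
Choosing 68 forces two into the same pair by pigeonhole, and those are consecutive. So 68.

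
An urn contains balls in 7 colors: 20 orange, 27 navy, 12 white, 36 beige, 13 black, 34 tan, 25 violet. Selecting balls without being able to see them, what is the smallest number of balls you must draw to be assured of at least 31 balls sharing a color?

Treat the 7 colors as pigeonholes.
In the worst case we take at most 30 of each color, but all 20 orange, all 27 navy, all 12 white, all 13 black, and all 25 violet (fewer than 30), giving 20 + 27 + 12 + 30 + 13 + 30 + 25 = 157.
One more ball then forces some color to 31, so 157 + 1 = 158.

158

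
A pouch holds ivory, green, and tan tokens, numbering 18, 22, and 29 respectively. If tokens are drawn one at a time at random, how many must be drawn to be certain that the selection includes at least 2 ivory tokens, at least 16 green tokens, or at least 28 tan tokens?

44

The worst case stops just short of every target: 1 ivory, 15 green, 27 tan — 1 + 15 + 27 = 43 tokens.
One more token must push some color to its target, so 43 + 1 = 44.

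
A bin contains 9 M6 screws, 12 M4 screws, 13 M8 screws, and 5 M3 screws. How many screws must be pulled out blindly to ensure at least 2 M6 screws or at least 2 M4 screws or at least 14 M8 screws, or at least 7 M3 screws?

21

Each of the 4 sizes has its own threshold; avoid all of them simultaneously.
The worst case stops just short of every target: 1 M6, 1 M4, 13 M8, all 5 M3 — 1 + 1 + 13 + 5 = 20 screws.
One more screw must push some size to its target, so 20 + 1 = 21.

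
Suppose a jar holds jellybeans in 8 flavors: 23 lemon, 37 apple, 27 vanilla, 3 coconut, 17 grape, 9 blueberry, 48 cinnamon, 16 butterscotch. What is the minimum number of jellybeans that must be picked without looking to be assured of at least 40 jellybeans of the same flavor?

172

In the worst case we take at most 39 of each flavor, but all 23 lemon, all 37 apple, all 27 vanilla, all 3 coconut, all 17 grape, all 9 blueberry, and all 16 butterscotch (fewer than 39), giving 23 + 37 + 27 + 3 + 17 + 9 + 39 + 16 = 171.
One more jellybean then forces some flavor to 40, so 171 + 1 = 172.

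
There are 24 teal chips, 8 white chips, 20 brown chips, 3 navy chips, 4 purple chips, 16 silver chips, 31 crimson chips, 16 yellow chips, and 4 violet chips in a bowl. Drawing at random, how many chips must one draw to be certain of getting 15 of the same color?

90

Treat the 9 colors as pigeonholes.
In the worst case we take at most 14 of each color, but all 8 white, all 3 navy, all 4 purple, and all 4 violet (fewer than 14), giving 14 + 8 + 14 + 3 + 4 + 14 + 14 + 14 + 4 = 89.
One more chip then forces some color to 15, so 89 + 1 = 90.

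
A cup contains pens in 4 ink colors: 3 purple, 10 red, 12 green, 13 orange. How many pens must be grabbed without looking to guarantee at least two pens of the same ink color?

The worst case takes 1 pen of each ink color without reaching 2 of any: 4 × 1 = 4.
The next pen must bring some ink color to 2, so 4 + 1 = 5.

5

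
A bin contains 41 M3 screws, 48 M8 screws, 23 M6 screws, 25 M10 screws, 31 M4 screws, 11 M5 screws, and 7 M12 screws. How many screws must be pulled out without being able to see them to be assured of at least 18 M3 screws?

163

The worst case draws every non-M3 screw first: 48 + 23 + 25 + 31 + 11 + 7 = 145.
The next 18 draws are then forced to be M3, giving 145 + 18 = 163.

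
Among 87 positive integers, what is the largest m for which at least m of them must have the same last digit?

There are 10 possible last digits, which serve as the pigeonholes.
If each of the 10 possible last digits held at most 8, the total would be at most 10 × 8 = 80 < 87, a contradiction.
So at least one holds ⌈87/10⌉ = 9.

9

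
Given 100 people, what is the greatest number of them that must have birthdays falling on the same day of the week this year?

The 100 people fall into 7 days of the week.
If each of the 7 days of the week held at most 14, the total would be at most 7 × 14 = 98 < 100, a contradiction.
So at least one holds ⌈100/7⌉ = 15.

15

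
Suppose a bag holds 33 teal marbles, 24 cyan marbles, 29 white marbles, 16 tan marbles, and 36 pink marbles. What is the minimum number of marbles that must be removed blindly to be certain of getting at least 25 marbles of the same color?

In the worst case we take at most 24 of each color, but all 16 tan (fewer than 24), giving 24 + 24 + 24 + 16 + 24 = 112.
One more marble then forces some color to 25, so 112 + 1 = 113.

113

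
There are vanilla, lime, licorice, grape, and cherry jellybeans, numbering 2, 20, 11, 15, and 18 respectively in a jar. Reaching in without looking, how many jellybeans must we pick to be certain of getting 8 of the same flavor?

In the worst case we take at most 7 of each flavor, but all 2 vanilla (fewer than 7), giving 2 + 7 + 7 + 7 + 7 = 30.
One more jellybean then forces some flavor to 8, so 30 + 1 = 31.

31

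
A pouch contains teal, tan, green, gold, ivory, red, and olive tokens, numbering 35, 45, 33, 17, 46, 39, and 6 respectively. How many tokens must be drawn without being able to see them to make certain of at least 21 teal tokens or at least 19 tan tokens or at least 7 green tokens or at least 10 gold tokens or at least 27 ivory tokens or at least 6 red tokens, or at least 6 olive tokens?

90

The worst case stops just short of every target: 20 teal, 18 tan, 6 green, 9 gold, 26 ivory, 5 red, 5 olive — 20 + 18 + 6 + 9 + 26 + 5 + 5 = 89 tokens.
One more token must push some color to its target, so 89 + 1 = 90.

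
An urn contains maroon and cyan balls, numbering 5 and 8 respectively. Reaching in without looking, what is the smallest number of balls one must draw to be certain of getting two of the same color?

3

Treat the 2 colors as pigeonholes.
The worst case takes 1 ball of each color without reaching 2 of any: 2 × 1 = 2.
The next ball must bring some color to 2, so 2 + 1 = 3.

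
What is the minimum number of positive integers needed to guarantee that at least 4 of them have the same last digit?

There are 10 possible last digits acting as pigeonholes.
With 10 × 3 = 30 positive integers we could place exactly 3 in each, with no class reaching 4.
One more forces some class to hold 4, so 30 + 1 = 31.

31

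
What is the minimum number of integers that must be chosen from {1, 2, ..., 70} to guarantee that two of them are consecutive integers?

36

Partition {1, …, 70} into 35 pairs: {1,2}, {3,4}, …, {69,70}.
Choosing 35 integers — say the 35 even numbers 2, 4, …, 70 — takes one from each pair and avoids the property.
Choosing 36 forces two into the same pair by pigeonhole, and those are consecutive. So 36.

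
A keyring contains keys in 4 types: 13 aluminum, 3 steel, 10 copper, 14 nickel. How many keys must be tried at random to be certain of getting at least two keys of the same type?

5

Treat the 4 types as pigeonholes.
The worst case takes 1 key of each type without reaching 2 of any: 4 × 1 = 4.
The next key must bring some type to 2, so 4 + 1 = 5.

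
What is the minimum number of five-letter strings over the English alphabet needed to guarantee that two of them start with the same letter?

27

There are 26 possible first letters acting as pigeonholes.
With 26 five-letter strings over the English alphabet we could place one in each, avoiding any repeat.
One more forces some class to hold 2, so 26 + 1 = 27.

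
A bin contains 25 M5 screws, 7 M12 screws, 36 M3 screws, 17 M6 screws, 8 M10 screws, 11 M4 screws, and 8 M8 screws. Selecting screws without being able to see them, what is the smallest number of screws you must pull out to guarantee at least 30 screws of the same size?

106

In the worst case we take at most 29 of each size, but all 25 M5, all 7 M12, all 17 M6, all 8 M10, all 11 M4, and all 8 M8 (fewer than 29), giving 25 + 7 + 29 + 17 + 8 + 11 + 8 = 105.
One more screw then forces some size to 30, so 105 + 1 = 106.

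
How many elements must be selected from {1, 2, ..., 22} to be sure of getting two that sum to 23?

12

Partition {1, …, 22} into 11 pairs: {1,22}, {2,21}, …, {11,12}.
Choosing 11 integers — say the integers 1 through 11 — takes one from each pair and avoids the property.
Choosing 12 forces two into the same pair by pigeonhole, and those sum to 23. So 12.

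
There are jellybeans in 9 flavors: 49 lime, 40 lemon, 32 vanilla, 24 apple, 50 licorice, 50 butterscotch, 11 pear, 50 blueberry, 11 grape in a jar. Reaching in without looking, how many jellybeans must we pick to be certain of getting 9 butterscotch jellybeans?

The worst case draws every non-butterscotch jellybean first: 49 + 40 + 32 + 24 + 50 + 11 + 50 + 11 = 267.
The next 9 draws are then forced to be butterscotch, giving 267 + 9 = 276.

276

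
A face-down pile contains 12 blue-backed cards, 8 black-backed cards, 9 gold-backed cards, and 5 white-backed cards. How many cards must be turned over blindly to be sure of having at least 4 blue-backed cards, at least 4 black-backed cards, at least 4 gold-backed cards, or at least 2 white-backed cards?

The worst case stops just short of every target: 3 blue-backed, 3 black-backed, 3 gold-backed, 1 white-backed — 3 + 3 + 3 + 1 = 10 cards.
One more card must push some back color to its target, so 10 + 1 = 11.

11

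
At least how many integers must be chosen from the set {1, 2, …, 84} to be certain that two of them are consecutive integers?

43

Partition {1, …, 84} into 42 pairs: {1,2}, {3,4}, …, {83,84}.
Choosing 42 integers — say the 42 even numbers 2, 4, …, 84 — takes one from each pair and avoids the property.
Choosing 43 forces two into the same pair by pigeonhole, and those are consecutive. So 43.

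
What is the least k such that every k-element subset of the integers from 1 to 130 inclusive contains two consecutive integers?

Partition {1, …, 130} into 65 pairs: {1,2}, {3,4}, …, {129,130}.
Choosing 65 integers — say the 65 even numbers 2, 4, …, 130 — takes one from each pair and avoids the property.
Choosing 66 forces two into the same pair by pigeonhole, and those are consecutive. So 66.

66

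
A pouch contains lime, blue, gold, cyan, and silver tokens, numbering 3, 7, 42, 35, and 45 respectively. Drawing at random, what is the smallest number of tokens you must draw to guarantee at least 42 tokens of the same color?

128

Treat the 5 colors as pigeonholes.
In the worst case we take at most 41 of each color, but all 3 lime, all 7 blue, and all 35 cyan (fewer than 41), giving 3 + 7 + 41 + 35 + 41 = 127.
One more token then forces some color to 42, so 127 + 1 = 128.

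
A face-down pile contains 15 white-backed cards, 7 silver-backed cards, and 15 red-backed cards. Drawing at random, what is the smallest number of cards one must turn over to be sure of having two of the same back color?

4

Treat the 3 back colors as pigeonholes.
The worst case takes 1 card of each back color without reaching 2 of any: 3 × 1 = 3.
The next card must bring some back color to 2, so 3 + 1 = 4.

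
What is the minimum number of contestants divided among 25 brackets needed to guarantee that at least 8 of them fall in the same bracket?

176

There are 25 brackets acting as pigeonholes.
With 25 × 7 = 175 contestants we could place exactly 7 in each, with no class reaching 8.
One more forces some class to hold 8, so 175 + 1 = 176.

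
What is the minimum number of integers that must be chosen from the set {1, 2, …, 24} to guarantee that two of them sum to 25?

13

Partition {1, …, 24} into 12 pairs: {1,24}, {2,23}, …, {12,13}.
Choosing 12 integers — say the integers 1 through 12 — takes one from each pair and avoids the property.
Choosing 13 forces two into the same pair by pigeonhole, and those sum to 25. So 13.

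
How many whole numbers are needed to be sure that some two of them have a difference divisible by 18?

19

Two integers differ by a multiple of 18 exactly when they share a remainder mod 18.
There are 18 residue classes mod 18, so 18 integers can all lie in distinct classes.
One more integer must repeat a residue, giving a difference divisible by 18. So n = 18 + 1 = 19.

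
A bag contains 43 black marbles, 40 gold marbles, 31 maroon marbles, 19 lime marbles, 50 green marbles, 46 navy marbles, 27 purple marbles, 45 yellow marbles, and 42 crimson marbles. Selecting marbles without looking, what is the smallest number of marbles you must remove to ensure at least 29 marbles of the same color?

In the worst case we take at most 28 of each color, but all 19 lime and all 27 purple (fewer than 28), giving 28 + 28 + 28 + 19 + 28 + 28 + 27 + 28 + 28 = 242.
One more marble then forces some color to 29, so 242 + 1 = 243.

243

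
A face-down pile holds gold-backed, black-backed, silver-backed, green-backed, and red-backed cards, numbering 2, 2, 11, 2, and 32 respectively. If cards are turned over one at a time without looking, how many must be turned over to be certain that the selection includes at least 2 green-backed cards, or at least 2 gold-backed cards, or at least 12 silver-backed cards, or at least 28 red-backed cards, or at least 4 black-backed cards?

Each of the 5 back colors has its own threshold; avoid all of them simultaneously.
The worst case stops just short of every target: 1 gold-backed, all 2 black-backed, 11 silver-backed, 1 green-backed, 27 red-backed — 1 + 2 + 11 + 1 + 27 = 42 cards.
One more card must push some back color to its target, so 42 + 1 = 43.

43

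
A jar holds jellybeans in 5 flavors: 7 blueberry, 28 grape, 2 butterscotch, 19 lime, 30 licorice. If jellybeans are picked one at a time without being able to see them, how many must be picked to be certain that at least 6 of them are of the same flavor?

In the worst case we take at most 5 of each flavor, but all 2 butterscotch (fewer than 5), giving 5 + 5 + 2 + 5 + 5 = 22.
One more jellybean then forces some flavor to 6, so 22 + 1 = 23.

23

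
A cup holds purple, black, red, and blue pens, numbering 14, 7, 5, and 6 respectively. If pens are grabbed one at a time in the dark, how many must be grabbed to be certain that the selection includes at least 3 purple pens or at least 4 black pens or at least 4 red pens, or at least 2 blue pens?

10

The worst case stops just short of every target: 2 purple, 3 black, 3 red, 1 blue — 2 + 3 + 3 + 1 = 9 pens.
One more pen must push some ink color to its target, so 9 + 1 = 10.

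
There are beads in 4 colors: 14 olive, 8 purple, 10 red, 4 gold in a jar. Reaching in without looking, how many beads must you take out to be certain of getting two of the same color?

Treat the 4 colors as pigeonholes.
The worst case takes 1 bead of each color without reaching 2 of any: 4 × 1 = 4.
The next bead must bring some color to 2, so 4 + 1 = 5.

5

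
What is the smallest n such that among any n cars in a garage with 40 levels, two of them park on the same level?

There are 40 levels acting as pigeonholes.
With 40 cars we could place one in each, avoiding any repeat.
One more forces some class to hold 2, so 40 + 1 = 41.

41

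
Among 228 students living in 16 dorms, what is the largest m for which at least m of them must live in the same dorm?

If each of the 16 dorms held at most 14, the total would be at most 16 × 14 = 224 < 228, a contradiction.
So at least one holds ⌈228/16⌉ = 15.

15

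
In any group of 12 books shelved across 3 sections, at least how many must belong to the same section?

4

The 12 books fall into 3 sections.
If each of the 3 sections held at most 3, the total would be at most 3 × 3 = 9 < 12, a contradiction.
So at least one holds ⌈12/3⌉ = 4.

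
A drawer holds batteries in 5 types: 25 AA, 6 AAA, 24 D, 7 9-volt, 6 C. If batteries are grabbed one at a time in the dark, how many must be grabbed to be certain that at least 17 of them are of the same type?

Treat the 5 types as pigeonholes.
In the worst case we take at most 16 of each type, but all 6 AAA, all 7 9-volt, and all 6 C (fewer than 16), giving 16 + 6 + 16 + 7 + 6 = 51.
One more battery then forces some type to 17, so 51 + 1 = 52.

52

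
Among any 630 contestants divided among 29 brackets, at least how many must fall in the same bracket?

If each of the 29 brackets held at most 21, the total would be at most 29 × 21 = 609 < 630, a contradiction.
So at least one holds ⌈630/29⌉ = 22.

22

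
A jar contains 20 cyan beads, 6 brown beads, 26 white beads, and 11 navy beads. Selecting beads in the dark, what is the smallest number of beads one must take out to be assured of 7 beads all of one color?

25

The worst case takes 6 beads of each color without reaching 7 of any: 4 × 6 = 24.
The next bead must bring some color to 7, so 24 + 1 = 25.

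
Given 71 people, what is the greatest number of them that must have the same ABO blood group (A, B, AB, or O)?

18

If each of the 4 ABO blood groups held at most 17, the total would be at most 4 × 17 = 68 < 71, a contradiction.
So at least one holds ⌈71/4⌉ = 18.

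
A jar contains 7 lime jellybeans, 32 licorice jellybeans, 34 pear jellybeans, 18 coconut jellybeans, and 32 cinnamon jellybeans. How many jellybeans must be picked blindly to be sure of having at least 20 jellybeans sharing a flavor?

83

In the worst case we take at most 19 of each flavor, but all 7 lime and all 18 coconut (fewer than 19), giving 7 + 19 + 19 + 18 + 19 = 82.
One more jellybean then forces some flavor to 20, so 82 + 1 = 83.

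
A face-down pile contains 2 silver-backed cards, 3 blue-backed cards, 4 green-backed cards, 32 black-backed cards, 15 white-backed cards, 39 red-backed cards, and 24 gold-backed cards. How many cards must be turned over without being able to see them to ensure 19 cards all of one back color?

79

In the worst case we take at most 18 of each back color, but all 2 silver-backed, all 3 blue-backed, all 4 green-backed, and all 15 white-backed (fewer than 18), giving 2 + 3 + 4 + 18 + 15 + 18 + 18 = 78.
One more card then forces some back color to 19, so 78 + 1 = 79.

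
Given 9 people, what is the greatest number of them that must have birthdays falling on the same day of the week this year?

2

There are 7 days of the week, which serve as the pigeonholes.
If each of the 7 days of the week held at most 1, the total would be at most 7 × 1 = 7 < 9, a contradiction.
So at least one holds ⌈9/7⌉ = 2.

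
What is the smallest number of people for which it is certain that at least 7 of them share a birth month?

There are 12 months of the year acting as pigeonholes.
With 12 × 6 = 72 people we could place exactly 6 in each, with no class reaching 7.
One more forces some class to hold 7, so 72 + 1 = 73.

73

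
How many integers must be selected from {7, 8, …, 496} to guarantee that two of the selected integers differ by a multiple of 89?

90

Group the integers by remainder mod 89; there are 89 residue classes, each nonempty in this range.
Choosing one from each class (89 integers) avoids any shared remainder.
One more choice must repeat a class, so two differ by a multiple of 89. Hence 89 + 1 = 90.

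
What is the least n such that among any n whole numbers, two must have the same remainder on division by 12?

13

Two integers differ by a multiple of 12 exactly when they share a remainder mod 12.
There are 12 residue classes mod 12, so 12 integers can all lie in distinct classes.
One more integer must repeat a residue, giving a difference divisible by 12. So n = 12 + 1 = 13.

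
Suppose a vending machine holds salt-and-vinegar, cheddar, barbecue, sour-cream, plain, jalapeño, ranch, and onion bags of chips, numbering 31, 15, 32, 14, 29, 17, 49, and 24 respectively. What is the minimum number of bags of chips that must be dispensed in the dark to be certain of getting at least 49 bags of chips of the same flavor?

Treat the 8 flavors as pigeonholes.
In the worst case we take at most 48 of each flavor, but all 31 salt-and-vinegar, all 15 cheddar, all 32 barbecue, all 14 sour-cream, all 29 plain, all 17 jalapeño, and all 24 onion (fewer than 48), giving 31 + 15 + 32 + 14 + 29 + 17 + 48 + 24 = 210.
One more bag of chips then forces some flavor to 49, so 210 + 1 = 211.

211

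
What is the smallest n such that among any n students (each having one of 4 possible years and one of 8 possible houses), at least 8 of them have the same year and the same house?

There are 4 × 8 = 32 (year, house) combinations acting as pigeonholes.
With 32 × 7 = 224 students we could place exactly 7 in each, with no (year, house) pair reaching 8.
One more forces some (year, house) pair to hold 8, so 224 + 1 = 225.

225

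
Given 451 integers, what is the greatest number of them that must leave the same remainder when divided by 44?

11

If each of the 44 residue classes modulo 44 held at most 10, the total would be at most 44 × 10 = 440 < 451, a contradiction.
So at least one holds ⌈451/44⌉ = 11.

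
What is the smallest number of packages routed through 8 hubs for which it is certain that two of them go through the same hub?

9

There are 8 hubs acting as pigeonholes.
With 8 packages we could place one in each, avoiding any repeat.
One more forces some class to hold 2, so 8 + 1 = 9.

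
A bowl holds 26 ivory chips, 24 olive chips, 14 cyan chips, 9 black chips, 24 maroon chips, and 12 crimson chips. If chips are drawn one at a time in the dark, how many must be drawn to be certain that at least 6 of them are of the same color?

31

The worst case takes 5 chips of each color without reaching 6 of any: 6 × 5 = 30.
The next chip must bring some color to 6, so 30 + 1 = 31.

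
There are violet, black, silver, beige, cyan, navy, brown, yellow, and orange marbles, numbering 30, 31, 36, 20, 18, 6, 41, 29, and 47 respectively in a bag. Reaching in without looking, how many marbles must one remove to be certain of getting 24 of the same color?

In the worst case we take at most 23 of each color, but all 20 beige, all 18 cyan, and all 6 navy (fewer than 23), giving 23 + 23 + 23 + 20 + 18 + 6 + 23 + 23 + 23 = 182.
One more marble then forces some color to 24, so 182 + 1 = 183.

183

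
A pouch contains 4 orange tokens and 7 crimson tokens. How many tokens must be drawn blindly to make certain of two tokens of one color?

Treat the 2 colors as pigeonholes.
The worst case takes 1 token of each color without reaching 2 of any: 2 × 1 = 2.
The next token must bring some color to 2, so 2 + 1 = 3.

3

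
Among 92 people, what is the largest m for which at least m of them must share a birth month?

The 92 people fall into 12 months of the year.
If each of the 12 months of the year held at most 7, the total would be at most 12 × 7 = 84 < 92, a contradiction.
So at least one holds ⌈92/12⌉ = 8.

8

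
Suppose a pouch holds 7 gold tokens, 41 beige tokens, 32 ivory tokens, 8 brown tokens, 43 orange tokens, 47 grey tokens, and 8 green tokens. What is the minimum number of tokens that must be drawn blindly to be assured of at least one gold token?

The worst case draws every non-gold token first: 41 + 32 + 8 + 43 + 47 + 8 = 179.
The next draw is then forced to be gold, giving 179 + 1 = 180.

180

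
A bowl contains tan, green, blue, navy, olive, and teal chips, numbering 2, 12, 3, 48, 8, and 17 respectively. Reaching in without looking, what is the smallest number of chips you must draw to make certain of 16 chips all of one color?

In the worst case we take at most 15 of each color, but all 2 tan, all 12 green, all 3 blue, and all 8 olive (fewer than 15), giving 2 + 12 + 3 + 15 + 8 + 15 = 55.
One more chip then forces some color to 16, so 55 + 1 = 56.

56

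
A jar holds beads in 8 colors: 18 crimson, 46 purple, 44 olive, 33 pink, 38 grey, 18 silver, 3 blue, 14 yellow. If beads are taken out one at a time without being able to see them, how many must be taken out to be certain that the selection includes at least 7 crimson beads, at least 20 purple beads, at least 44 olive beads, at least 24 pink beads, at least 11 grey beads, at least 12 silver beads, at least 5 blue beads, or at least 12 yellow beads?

127

The worst case stops just short of every target: 6 crimson, 19 purple, 43 olive, 23 pink, 10 grey, 11 silver, all 3 blue, 11 yellow — 6 + 19 + 43 + 23 + 10 + 11 + 3 + 11 = 126 beads.
One more bead must push some color to its target, so 126 + 1 = 127.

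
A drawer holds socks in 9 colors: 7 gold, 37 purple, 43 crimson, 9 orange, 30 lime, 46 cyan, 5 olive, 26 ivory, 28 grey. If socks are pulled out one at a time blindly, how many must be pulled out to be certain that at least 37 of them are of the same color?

In the worst case we take at most 36 of each color, but all 7 gold, all 9 orange, all 30 lime, all 5 olive, all 26 ivory, and all 28 grey (fewer than 36), giving 7 + 36 + 36 + 9 + 30 + 36 + 5 + 26 + 28 = 213.
One more sock then forces some color to 37, so 213 + 1 = 214.

214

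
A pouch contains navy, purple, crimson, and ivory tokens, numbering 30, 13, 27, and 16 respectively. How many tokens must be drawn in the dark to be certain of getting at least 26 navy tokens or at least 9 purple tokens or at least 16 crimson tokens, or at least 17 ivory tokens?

65

Each of the 4 colors has its own threshold; avoid all of them simultaneously.
The worst case stops just short of every target: 25 navy, 8 purple, 15 crimson, 16 ivory — 25 + 8 + 15 + 16 = 64 tokens.
One more token must push some color to its target, so 64 + 1 = 65.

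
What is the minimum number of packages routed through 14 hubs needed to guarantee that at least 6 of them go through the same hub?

71

There are 14 hubs acting as pigeonholes.
With 14 × 5 = 70 packages we could place exactly 5 in each, with no class reaching 6.
One more forces some class to hold 6, so 70 + 1 = 71.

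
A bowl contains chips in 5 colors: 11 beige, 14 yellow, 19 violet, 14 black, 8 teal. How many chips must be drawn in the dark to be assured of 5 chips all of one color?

21

The worst case takes 4 chips of each color without reaching 5 of any: 5 × 4 = 20.
The next chip must bring some color to 5, so 20 + 1 = 21.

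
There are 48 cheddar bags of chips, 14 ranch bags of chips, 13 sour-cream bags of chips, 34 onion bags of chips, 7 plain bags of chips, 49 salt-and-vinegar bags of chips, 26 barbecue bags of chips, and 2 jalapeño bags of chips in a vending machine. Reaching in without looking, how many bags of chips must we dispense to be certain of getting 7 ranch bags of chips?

The worst case draws every non-ranch bag of chips first: 48 + 13 + 34 + 7 + 49 + 26 + 2 = 179.
The next 7 draws are then forced to be ranch, giving 179 + 7 = 186.

186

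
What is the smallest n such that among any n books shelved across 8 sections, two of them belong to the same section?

There are 8 sections acting as pigeonholes.
With 8 books we could place one in each, avoiding any repeat.
One more forces some class to hold 2, so 8 + 1 = 9.

9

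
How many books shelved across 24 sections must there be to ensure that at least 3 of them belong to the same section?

There are 24 sections acting as pigeonholes.
With 24 × 2 = 48 books we could place exactly 2 in each, with no class reaching 3.
One more forces some class to hold 3, so 48 + 1 = 49.

49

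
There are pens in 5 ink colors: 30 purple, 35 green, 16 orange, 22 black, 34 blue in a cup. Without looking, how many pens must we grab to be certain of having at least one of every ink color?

122

The hardest ink color to obtain is orange: we could draw every other pen first — 137 − 16 = 121 pens — without a single orange one.
The next draw must be orange, so 121 + 1 = 122.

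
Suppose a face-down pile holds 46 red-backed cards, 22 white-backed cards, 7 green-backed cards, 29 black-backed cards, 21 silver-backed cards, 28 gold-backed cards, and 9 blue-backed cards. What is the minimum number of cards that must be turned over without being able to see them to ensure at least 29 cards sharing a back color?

Treat the 7 back colors as pigeonholes.
In the worst case we take at most 28 of each back color, but all 22 white-backed, all 7 green-backed, all 21 silver-backed, and all 9 blue-backed (fewer than 28), giving 28 + 22 + 7 + 28 + 21 + 28 + 9 = 143.
One more card then forces some back color to 29, so 143 + 1 = 144.

144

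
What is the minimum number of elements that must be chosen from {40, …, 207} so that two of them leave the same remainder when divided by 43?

44

Use the pigeonhole principle on residue classes: group the integers by remainder mod 43; there are 43 residue classes, each nonempty in this range.
Choosing one from each class (43 integers) avoids any shared remainder.
One more choice must repeat a class, so two differ by a multiple of 43. Hence 43 + 1 = 44.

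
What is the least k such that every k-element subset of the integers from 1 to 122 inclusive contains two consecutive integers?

Partition {1, …, 122} into 61 pairs: {1,2}, {3,4}, …, {121,122}.
Choosing 61 integers — say the 61 even numbers 2, 4, …, 122 — takes one from each pair and avoids the property.
Choosing 62 forces two into the same pair by pigeonhole, and those are consecutive. So 62.

62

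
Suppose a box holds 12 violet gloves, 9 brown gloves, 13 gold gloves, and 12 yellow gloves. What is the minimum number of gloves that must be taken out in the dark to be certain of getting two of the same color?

The worst case takes 1 glove of each color without reaching 2 of any: 4 × 1 = 4.
The next glove must bring some color to 2, so 4 + 1 = 5.

5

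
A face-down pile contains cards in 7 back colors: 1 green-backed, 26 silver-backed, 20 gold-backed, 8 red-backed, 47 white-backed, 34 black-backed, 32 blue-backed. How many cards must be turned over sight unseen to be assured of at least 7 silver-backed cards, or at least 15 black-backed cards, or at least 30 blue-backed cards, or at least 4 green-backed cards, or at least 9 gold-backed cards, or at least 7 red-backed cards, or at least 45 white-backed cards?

109

Each of the 7 back colors has its own threshold; avoid all of them simultaneously.
The worst case stops just short of every target: all 1 green-backed, 6 silver-backed, 8 gold-backed, 6 red-backed, 44 white-backed, 14 black-backed, 29 blue-backed — 1 + 6 + 8 + 6 + 44 + 14 + 29 = 108 cards.
One more card must push some back color to its target, so 108 + 1 = 109.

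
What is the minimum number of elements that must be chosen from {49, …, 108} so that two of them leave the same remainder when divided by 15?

16

Group the integers by remainder mod 15; there are 15 residue classes, each nonempty in this range.
Choosing one from each class (15 integers) avoids any shared remainder.
One more choice must repeat a class, so two differ by a multiple of 15. Hence 15 + 1 = 16.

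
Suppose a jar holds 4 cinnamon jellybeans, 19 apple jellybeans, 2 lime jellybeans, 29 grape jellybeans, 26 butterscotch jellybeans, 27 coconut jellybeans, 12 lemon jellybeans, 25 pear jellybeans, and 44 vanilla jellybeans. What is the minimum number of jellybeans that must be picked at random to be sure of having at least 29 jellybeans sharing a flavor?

172

Treat the 9 flavors as pigeonholes.
In the worst case we take at most 28 of each flavor, but all 4 cinnamon, all 19 apple, all 2 lime, all 26 butterscotch, all 27 coconut, all 12 lemon, and all 25 pear (fewer than 28), giving 4 + 19 + 2 + 28 + 26 + 27 + 12 + 25 + 28 = 171.
One more jellybean then forces some flavor to 29, so 171 + 1 = 172.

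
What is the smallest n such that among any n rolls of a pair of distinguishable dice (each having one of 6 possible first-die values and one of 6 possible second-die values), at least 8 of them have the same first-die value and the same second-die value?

There are 6 × 6 = 36 (first-die value, second-die value) combinations acting as pigeonholes.
With 36 × 7 = 252 rolls of a pair of distinguishable dice we could place exactly 7 in each, with no (first-die value, second-die value) pair reaching 8.
One more forces some (first-die value, second-die value) pair to hold 8, so 252 + 1 = 253.

253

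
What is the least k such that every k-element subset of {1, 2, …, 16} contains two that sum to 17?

9

Partition {1, …, 16} into 8 pairs: {1,16}, {2,15}, …, {8,9}.
Choosing 8 integers — say the integers 1 through 8 — takes one from each pair and avoids the property.
Choosing 9 forces two into the same pair by pigeonhole, and those sum to 17. So 9.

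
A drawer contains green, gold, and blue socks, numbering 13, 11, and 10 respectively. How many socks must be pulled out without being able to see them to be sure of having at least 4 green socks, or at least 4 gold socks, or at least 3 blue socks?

Each of the 3 colors has its own threshold; avoid all of them simultaneously.
The worst case stops just short of every target: 3 green, 3 gold, 2 blue — 3 + 3 + 2 = 8 socks.
One more sock must push some color to its target, so 8 + 1 = 9.

9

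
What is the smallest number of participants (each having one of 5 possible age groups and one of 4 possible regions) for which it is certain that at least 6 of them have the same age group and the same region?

101

There are 5 × 4 = 20 (age group, region) combinations acting as pigeonholes.
With 20 × 5 = 100 participants we could place exactly 5 in each, with no (age group, region) pair reaching 6.
One more forces some (age group, region) pair to hold 6, so 100 + 1 = 101.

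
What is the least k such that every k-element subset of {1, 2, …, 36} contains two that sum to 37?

Partition {1, …, 36} into 18 pairs: {1,36}, {2,35}, …, {18,19}.
Choosing 18 integers — say the integers 1 through 18 — takes one from each pair and avoids the property.
Choosing 19 forces two into the same pair by pigeonhole, and those sum to 37. So 19.

19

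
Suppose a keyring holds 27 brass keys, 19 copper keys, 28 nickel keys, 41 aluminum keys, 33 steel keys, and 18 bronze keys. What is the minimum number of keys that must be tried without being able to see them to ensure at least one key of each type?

149

The hardest type to obtain is bronze: we could draw every other key first — 166 − 18 = 148 keys — without a single bronze one.
The next draw must be bronze, so 148 + 1 = 149.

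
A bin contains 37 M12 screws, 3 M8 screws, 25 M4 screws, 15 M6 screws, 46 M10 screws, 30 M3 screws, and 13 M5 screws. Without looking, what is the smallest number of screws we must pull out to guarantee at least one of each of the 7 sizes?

167

The hardest size to obtain is M8: we could draw every other screw first — 169 − 3 = 166 screws — without a single M8 one.
The next draw must be M8, so 166 + 1 = 167.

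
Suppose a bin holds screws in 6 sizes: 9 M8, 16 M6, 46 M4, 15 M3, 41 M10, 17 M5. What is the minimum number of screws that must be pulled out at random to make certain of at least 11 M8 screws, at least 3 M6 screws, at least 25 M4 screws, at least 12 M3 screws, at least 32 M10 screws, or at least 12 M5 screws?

89

The worst case stops just short of every target: all 9 M8, 2 M6, 24 M4, 11 M3, 31 M10, 11 M5 — 9 + 2 + 24 + 11 + 31 + 11 = 88 screws.
One more screw must push some size to its target, so 88 + 1 = 89.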